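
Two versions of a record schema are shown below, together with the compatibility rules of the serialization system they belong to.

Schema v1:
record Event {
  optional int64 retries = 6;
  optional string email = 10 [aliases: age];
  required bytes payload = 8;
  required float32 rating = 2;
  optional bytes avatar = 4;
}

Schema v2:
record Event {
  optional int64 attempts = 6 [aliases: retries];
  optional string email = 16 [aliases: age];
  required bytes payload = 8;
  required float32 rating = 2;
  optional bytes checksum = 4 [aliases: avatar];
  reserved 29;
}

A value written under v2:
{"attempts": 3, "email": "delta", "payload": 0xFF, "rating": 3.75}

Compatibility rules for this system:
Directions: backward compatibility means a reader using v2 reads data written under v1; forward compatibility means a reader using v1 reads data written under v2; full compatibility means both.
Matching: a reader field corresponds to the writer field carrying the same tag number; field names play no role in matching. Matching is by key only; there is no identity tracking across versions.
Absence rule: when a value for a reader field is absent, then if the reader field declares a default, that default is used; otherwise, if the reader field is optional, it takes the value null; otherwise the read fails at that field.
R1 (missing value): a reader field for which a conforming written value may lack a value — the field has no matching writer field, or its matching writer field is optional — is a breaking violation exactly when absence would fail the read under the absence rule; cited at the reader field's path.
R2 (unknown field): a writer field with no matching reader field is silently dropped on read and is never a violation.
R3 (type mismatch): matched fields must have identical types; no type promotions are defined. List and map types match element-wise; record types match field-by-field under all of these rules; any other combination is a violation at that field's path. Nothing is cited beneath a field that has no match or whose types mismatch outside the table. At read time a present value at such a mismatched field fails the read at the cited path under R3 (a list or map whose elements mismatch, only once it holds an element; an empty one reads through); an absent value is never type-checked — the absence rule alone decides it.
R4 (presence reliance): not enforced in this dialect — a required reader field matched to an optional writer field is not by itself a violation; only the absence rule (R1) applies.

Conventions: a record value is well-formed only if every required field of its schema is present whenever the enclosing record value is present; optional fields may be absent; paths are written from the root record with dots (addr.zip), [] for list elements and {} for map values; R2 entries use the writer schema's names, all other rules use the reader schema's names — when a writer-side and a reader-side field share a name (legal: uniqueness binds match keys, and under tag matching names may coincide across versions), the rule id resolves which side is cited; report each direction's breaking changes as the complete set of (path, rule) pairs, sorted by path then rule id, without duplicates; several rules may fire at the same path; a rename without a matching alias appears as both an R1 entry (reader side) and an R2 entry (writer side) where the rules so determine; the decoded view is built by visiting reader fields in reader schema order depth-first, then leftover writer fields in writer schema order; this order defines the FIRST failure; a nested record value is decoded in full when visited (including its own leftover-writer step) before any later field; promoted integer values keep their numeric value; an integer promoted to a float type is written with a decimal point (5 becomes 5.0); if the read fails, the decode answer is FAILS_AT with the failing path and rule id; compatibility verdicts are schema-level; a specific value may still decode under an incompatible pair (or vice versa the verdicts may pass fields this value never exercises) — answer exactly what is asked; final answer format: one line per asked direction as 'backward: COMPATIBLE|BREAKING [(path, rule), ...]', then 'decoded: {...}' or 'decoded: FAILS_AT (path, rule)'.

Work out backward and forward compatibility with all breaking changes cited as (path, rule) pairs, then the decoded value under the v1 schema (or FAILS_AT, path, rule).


backward: COMPATIBLE []; forward: COMPATIBLE []; decoded: {"retries": 3, "email": null, "payload": 0xFF, "rating": 3.75, "avatar": null}

arrows below run writer -> reader for Event
checking backward for Event: reader v2 against writer v1:
  attempts: int64 -> int64, writer optional; from retries
  email: no writer-side match
  payload: bytes -> bytes, writer required; from payload
  rating: float32 -> float32, writer required; from rating
  checksum: bytes -> bytes, writer optional; from avatar
  writer email: unknown to reader
  => backward: COMPATIBLE
checking forward for Event: reader v1 against writer v2:
  retries: int64 -> int64, writer optional; from attempts
  email: no writer-side match
  payload: bytes -> bytes, writer required; from payload
  rating: float32 -> float32, writer required; from rating
  avatar: bytes -> bytes, writer optional; from checksum
  writer email: unknown to reader
  => forward: COMPATIBLE
decoding the Event value with the v1 reader:
  retries := 3 (from writer attempts)
  email := null (absent, optional -> null)
  payload := 0xFF
  rating := 3.75
  avatar := null (absent, optional -> null)
  writer email: unknown -> dropped
  => decoded: {"retries": 3, "email": null, "payload": 0xFF, "rating": 3.75, "avatar": null}


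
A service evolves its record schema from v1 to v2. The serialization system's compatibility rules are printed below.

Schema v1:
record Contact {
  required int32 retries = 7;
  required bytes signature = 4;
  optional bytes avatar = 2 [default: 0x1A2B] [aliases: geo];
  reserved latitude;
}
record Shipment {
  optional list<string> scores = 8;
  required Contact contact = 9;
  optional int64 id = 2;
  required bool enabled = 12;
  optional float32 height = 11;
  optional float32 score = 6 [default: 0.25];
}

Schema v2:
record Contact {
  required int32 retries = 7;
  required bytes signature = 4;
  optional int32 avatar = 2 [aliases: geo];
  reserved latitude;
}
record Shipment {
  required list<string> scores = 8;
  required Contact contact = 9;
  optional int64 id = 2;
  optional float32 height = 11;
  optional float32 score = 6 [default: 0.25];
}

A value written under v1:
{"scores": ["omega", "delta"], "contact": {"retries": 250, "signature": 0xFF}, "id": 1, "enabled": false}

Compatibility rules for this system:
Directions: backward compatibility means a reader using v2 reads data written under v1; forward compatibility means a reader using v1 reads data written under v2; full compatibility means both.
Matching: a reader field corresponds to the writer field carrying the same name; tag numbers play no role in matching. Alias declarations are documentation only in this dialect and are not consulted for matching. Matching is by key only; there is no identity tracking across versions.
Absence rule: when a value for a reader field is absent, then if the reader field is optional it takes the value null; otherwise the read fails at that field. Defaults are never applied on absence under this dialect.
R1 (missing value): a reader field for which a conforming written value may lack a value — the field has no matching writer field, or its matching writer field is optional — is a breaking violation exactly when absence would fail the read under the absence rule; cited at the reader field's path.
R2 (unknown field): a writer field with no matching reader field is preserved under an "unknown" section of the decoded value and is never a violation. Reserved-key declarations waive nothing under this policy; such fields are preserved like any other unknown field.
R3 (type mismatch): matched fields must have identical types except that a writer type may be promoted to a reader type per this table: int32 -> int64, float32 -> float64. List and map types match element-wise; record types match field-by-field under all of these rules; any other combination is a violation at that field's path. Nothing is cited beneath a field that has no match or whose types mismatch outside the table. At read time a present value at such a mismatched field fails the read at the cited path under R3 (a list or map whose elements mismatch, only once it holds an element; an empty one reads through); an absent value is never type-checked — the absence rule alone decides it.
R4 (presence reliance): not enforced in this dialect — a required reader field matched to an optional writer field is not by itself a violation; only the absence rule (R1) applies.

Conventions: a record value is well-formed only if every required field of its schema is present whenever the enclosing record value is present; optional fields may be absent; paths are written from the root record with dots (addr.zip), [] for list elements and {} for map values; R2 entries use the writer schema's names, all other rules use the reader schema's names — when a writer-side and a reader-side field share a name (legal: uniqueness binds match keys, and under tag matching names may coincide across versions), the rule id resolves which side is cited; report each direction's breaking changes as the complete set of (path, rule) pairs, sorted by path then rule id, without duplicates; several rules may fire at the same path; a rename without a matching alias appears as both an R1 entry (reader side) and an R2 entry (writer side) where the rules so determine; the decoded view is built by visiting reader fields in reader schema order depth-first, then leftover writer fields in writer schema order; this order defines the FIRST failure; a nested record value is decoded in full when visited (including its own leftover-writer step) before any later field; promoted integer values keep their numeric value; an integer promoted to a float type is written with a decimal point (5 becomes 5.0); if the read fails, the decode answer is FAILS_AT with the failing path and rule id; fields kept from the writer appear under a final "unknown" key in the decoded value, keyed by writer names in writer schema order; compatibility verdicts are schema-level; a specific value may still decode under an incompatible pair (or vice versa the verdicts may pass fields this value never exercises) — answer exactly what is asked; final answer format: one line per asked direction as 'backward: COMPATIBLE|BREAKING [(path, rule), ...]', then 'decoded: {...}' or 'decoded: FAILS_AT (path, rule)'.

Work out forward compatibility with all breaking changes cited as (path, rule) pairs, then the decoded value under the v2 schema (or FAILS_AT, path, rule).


forward: BREAKING [(contact.avatar, R3), (enabled, R1)]; decoded: {"scores": ["omega", "delta"], "contact": {"retries": 250, "signature": 0xFF, "avatar": null}, "id": 1, "height": null, "score": null, "unknown": {"enabled": false}}

the writer's type comes first in each Shipment pair
forward on Shipment — v1 reading data written by v2:
  scores: list<string> -> list<string>, writer required; from scores
  contact: Contact -> Contact, writer required; from contact
  id: int64 -> int64, writer optional; from id
  no writer field matches reader enabled
  height: float32 -> float32, writer optional; from height
  score: float32 -> float32, writer optional; from score
  contact.retries: int32 -> int32, writer required; from contact.retries
  contact.signature: bytes -> bytes, writer required; from contact.signature
  contact.avatar: int32 -> bytes, writer optional; from contact.avatar
  rule R3 violated at contact.avatar
  rule R1 violated at enabled
  => 2 violation(s): forward is BREAKING for Shipment
decoding the Shipment value with the v2 reader:
  scores := ["omega", "delta"]
  contact.retries := 250
  contact.signature := 0xFF
  contact.avatar := null (not supplied -> null)
  id := 1
  height := null (not supplied -> null)
  score := null (not supplied -> null)
  writer enabled: kept under "unknown"
  => decoded: {"scores": ["omega", "delta"], "contact": {"retries": 250, "signature": 0xFF, "avatar": null}, "id": 1, "height": null, "score": null, "unknown": {"enabled": false}}
ruling out the remaining Shipment differences:
  field scores in record Shipment: optional changed to required -> affects backward compatibility only, which is not asked


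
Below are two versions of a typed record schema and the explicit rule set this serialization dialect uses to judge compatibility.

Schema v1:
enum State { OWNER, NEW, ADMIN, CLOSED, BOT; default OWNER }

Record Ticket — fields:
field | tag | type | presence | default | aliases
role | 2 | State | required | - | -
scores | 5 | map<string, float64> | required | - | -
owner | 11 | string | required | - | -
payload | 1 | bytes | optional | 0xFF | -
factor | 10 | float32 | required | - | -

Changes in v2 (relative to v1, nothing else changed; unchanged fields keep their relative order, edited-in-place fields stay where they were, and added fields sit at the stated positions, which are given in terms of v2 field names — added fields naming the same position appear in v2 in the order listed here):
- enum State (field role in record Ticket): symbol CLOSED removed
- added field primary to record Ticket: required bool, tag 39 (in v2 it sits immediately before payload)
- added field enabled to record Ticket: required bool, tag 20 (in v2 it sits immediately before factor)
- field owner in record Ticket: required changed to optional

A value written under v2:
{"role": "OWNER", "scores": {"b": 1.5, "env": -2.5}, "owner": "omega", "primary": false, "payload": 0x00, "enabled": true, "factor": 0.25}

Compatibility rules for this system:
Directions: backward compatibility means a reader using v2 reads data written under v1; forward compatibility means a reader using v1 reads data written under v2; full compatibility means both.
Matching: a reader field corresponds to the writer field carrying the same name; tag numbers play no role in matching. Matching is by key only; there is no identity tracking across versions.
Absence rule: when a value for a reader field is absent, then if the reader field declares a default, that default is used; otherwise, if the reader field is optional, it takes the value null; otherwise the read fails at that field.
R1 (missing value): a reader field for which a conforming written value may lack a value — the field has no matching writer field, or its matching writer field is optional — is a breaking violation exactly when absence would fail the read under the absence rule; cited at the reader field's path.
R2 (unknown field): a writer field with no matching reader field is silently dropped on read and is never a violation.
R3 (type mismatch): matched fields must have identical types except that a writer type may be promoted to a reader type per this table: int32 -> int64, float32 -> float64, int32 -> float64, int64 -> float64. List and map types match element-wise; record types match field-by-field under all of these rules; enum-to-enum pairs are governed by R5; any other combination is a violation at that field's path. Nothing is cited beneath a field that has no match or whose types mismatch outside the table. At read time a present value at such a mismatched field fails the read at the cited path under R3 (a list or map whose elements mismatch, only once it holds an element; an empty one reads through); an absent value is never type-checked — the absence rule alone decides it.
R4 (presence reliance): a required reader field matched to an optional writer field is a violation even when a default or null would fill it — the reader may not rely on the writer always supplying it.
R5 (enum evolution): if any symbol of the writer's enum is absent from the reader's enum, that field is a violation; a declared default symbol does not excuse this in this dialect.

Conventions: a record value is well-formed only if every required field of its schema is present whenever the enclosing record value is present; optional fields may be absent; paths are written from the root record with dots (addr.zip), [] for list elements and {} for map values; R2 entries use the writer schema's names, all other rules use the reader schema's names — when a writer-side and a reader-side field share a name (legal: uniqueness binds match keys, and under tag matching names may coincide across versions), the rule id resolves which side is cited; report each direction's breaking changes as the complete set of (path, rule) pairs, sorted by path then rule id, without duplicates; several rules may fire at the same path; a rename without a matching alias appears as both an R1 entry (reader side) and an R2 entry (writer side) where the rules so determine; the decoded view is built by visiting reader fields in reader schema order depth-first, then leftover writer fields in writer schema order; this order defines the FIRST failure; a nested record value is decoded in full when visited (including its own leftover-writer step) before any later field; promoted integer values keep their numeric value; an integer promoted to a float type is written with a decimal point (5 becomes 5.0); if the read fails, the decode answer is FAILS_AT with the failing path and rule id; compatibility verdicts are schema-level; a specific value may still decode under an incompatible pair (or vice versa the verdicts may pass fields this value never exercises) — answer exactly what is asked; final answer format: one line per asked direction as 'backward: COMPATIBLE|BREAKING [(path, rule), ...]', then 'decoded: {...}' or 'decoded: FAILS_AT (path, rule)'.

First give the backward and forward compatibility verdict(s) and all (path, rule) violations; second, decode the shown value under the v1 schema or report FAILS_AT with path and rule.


backward: BREAKING [(enabled, R1), (primary, R1), (role, R5)]; forward: BREAKING [(owner, R1), (owner, R4)]; decoded: {"role": "OWNER", "scores": {"b": 1.5, "env": -2.5}, "owner": "omega", "payload": 0x00, "factor": 0.25}

each type pair in Ticket: writer, then reader
backward analysis of Ticket with v2 as reader and v1 as writer:
  role: State -> State, writer required; from role
  scores: map<string, float64> -> map<string, float64>, writer required; from scores
  owner: string -> string, writer required; from owner
  no writer field matches reader primary
  payload: bytes -> bytes, writer optional; from payload
  no writer field matches reader enabled
  factor: float32 -> float32, writer required; from factor
  violation R1 at enabled
  violation R1 at primary
  violation R5 at role
  backward on Ticket therefore BREAKING (3)
forward analysis of Ticket with v1 as reader and v2 as writer:
  role: State -> State, writer required; from role
  scores: map<string, float64> -> map<string, float64>, writer required; from scores
  owner: string -> string, writer optional; from owner
  payload: bytes -> bytes, writer optional; from payload
  factor: float32 -> float32, writer required; from factor
  primary (writer side), unknown to reader
  enabled (writer side), unknown to reader
  violation R1 at owner
  violation R4 at owner
  forward on Ticket therefore BREAKING (2)
decode walk for Ticket under reader schema v1:
  role := "OWNER"
  scores := {"b": 1.5, "env": -2.5}
  owner := "omega"
  payload := 0x00
  factor := 0.25
  writer primary: unmatched, discarded
  writer enabled: unmatched, discarded
  => decoded: {"role": "OWNER", "scores": {"b": 1.5, "env": -2.5}, "owner": "omega", "payload": 0x00, "factor": 0.25}


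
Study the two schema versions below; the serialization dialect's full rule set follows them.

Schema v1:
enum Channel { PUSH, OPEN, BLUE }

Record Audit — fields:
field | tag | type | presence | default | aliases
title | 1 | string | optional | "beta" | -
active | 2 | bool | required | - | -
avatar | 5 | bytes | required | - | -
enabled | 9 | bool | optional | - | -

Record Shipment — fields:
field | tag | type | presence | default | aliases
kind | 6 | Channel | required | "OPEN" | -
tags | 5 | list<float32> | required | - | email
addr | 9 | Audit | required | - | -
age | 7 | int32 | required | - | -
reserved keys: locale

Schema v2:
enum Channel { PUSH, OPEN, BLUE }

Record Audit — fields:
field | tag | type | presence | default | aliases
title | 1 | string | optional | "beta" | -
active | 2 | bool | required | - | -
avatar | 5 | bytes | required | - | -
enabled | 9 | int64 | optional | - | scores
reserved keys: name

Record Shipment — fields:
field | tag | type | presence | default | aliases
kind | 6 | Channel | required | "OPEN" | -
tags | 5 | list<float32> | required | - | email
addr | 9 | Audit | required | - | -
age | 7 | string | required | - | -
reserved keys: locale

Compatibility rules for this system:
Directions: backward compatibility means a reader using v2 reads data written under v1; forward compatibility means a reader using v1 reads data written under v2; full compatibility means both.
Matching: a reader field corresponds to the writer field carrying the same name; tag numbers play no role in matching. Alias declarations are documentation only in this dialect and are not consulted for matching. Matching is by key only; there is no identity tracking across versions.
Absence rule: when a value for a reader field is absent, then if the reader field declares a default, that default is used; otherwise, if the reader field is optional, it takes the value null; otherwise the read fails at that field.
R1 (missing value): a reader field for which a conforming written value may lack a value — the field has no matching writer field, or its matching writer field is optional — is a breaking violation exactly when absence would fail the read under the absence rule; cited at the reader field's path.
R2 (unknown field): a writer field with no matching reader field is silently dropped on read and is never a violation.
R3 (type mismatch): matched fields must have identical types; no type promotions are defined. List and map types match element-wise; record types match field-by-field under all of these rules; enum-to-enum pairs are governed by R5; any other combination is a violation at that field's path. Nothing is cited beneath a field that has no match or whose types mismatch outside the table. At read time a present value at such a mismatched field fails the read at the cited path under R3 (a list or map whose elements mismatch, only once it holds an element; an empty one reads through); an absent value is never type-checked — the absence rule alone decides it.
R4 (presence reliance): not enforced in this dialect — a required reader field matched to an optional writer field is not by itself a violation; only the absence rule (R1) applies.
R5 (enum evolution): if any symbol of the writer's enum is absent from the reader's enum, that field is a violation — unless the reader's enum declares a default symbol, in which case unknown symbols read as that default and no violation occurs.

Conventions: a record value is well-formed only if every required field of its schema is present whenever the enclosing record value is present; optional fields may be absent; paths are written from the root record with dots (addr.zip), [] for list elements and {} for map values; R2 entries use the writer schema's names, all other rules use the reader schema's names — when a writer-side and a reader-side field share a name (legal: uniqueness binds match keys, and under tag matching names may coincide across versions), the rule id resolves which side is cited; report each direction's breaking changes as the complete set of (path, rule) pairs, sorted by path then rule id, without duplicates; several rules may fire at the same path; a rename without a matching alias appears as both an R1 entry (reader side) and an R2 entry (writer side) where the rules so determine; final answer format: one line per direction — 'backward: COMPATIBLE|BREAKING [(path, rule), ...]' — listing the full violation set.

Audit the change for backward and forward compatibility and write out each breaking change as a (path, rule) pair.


the writer's type comes first in each Shipment pair
backward on Shipment — v2 reading data written by v1:
  writer required, Channel -> Channel: reader kind maps from writer kind
  writer required, list<float32> -> list<float32>: reader tags maps from writer tags
  writer required, Audit -> Audit: reader addr maps from writer addr
  writer required, int32 -> string: reader age maps from writer age
  writer optional, string -> string: reader addr.title maps from writer addr.title
  writer required, bool -> bool: reader addr.active maps from writer addr.active
  writer required, bytes -> bytes: reader addr.avatar maps from writer addr.avatar
  writer optional, bool -> int64: reader addr.enabled maps from writer addr.enabled
  breaking: (addr.enabled, R3)
  breaking: (age, R3)
  backward on Shipment therefore BREAKING (2)
forward on Shipment — v1 reading data written by v2:
  writer required, Channel -> Channel: reader kind maps from writer kind
  writer required, list<float32> -> list<float32>: reader tags maps from writer tags
  writer required, Audit -> Audit: reader addr maps from writer addr
  writer required, string -> int32: reader age maps from writer age
  writer optional, string -> string: reader addr.title maps from writer addr.title
  writer required, bool -> bool: reader addr.active maps from writer addr.active
  writer required, bytes -> bytes: reader addr.avatar maps from writer addr.avatar
  writer optional, int64 -> bool: reader addr.enabled maps from writer addr.enabled
  breaking: (addr.enabled, R3)
  breaking: (age, R3)
  forward on Shipment therefore BREAKING (2)

backward: BREAKING [(addr.enabled, R3), (age, R3)]; forward: BREAKING [(addr.enabled, R3), (age, R3)]


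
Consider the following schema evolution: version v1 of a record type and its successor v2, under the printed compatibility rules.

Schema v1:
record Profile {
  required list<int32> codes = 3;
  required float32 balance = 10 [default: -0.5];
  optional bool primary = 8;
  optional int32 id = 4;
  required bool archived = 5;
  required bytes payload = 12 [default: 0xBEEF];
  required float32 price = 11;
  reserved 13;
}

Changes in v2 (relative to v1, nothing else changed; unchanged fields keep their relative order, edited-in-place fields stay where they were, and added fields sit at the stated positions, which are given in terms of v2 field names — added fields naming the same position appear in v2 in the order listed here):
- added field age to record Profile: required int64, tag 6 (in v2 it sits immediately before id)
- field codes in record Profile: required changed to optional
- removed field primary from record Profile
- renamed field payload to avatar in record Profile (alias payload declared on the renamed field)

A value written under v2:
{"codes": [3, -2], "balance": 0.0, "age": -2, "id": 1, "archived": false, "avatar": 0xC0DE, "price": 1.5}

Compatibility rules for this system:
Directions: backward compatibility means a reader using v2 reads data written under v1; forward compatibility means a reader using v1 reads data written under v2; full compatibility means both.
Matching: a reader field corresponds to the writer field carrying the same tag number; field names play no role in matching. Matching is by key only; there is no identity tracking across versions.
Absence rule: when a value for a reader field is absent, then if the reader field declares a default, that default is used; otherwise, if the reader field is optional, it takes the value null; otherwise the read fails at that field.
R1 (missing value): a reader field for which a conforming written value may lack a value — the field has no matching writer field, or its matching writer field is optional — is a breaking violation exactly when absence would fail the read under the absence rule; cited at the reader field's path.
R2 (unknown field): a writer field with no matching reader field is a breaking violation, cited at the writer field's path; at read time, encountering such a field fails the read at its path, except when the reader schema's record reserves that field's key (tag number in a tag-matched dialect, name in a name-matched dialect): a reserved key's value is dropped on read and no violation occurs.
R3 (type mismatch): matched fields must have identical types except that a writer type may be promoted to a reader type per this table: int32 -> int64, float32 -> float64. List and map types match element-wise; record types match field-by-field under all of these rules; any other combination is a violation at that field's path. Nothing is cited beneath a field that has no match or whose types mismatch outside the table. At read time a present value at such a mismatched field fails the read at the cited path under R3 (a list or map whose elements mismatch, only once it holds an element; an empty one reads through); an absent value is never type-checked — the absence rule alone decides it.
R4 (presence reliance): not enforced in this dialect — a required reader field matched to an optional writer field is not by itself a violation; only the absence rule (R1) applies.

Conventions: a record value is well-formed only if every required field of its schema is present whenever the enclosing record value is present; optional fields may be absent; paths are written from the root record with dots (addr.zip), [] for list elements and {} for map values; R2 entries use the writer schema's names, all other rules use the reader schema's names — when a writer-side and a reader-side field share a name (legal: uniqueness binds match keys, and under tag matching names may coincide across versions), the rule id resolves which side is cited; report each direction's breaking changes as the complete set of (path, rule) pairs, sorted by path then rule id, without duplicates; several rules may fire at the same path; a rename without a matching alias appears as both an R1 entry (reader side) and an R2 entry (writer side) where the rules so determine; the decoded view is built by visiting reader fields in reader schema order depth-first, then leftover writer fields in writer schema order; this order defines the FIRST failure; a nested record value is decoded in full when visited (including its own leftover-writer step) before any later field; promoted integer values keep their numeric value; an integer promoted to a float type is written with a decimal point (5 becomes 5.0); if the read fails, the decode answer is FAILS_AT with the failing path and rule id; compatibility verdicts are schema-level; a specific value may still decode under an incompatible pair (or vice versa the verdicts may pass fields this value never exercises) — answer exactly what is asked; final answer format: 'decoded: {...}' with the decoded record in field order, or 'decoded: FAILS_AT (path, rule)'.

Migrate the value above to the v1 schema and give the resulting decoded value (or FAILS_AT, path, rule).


decoded: FAILS_AT (age, R2)

the writer's type comes first in each Profile pair
decode (reader v1):
  codes := [3, -2]
  balance := 0.0
  primary := null (absent, optional -> null)
  id := 1
  archived := false
  payload := 0xC0DE (from writer avatar)
  price := 1.5
  read fails at age under R2 (unknown field)
  => FAILS_AT (age, R2)
the rest of the Profile diff is inert for this question:
  field codes in record Profile: required changed to optional -> matters for Profile compatibility verdicts, not for this value's decode
  removed field primary from record Profile -> matters for Profile compatibility verdicts, not for this value's decode
  renamed field payload to avatar in record Profile (alias payload declared on the renamed field) -> triggers nothing under the printed rules; the Profile answer is the same either way


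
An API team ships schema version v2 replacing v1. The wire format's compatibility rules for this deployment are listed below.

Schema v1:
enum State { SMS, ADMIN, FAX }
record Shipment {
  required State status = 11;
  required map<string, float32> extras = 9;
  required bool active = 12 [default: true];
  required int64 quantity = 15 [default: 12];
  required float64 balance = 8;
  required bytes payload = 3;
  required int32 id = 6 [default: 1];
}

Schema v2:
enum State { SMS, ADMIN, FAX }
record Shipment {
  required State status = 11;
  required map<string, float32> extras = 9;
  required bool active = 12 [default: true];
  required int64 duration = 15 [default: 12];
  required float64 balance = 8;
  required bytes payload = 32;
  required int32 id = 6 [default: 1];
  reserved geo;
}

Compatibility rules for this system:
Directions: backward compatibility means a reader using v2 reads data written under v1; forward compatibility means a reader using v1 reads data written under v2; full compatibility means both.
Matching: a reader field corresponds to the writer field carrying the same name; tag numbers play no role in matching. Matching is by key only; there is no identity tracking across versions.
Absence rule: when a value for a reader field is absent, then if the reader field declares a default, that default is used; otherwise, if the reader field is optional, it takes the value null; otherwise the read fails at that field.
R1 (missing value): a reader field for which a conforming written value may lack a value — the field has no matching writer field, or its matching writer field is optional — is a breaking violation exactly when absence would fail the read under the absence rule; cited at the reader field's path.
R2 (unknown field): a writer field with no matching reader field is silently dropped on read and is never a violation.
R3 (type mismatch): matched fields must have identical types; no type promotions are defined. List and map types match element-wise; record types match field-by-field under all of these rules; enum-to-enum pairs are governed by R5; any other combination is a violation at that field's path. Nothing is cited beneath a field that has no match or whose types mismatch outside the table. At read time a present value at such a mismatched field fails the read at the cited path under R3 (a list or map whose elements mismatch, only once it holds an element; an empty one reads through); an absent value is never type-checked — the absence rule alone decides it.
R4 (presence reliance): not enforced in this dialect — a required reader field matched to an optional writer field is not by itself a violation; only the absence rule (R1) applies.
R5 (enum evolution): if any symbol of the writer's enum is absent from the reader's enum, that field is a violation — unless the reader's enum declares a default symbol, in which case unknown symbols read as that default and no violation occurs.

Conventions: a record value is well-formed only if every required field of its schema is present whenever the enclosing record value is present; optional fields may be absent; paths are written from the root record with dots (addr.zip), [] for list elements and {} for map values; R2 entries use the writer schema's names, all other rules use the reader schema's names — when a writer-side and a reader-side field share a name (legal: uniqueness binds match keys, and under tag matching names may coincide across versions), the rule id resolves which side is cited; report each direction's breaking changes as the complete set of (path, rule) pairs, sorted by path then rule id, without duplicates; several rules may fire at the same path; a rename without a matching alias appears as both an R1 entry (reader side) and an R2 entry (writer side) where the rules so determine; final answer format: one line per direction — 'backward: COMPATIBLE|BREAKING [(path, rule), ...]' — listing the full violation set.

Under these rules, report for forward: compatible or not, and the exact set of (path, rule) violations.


in Shipment below, arrows point writer -> reader
forward pass over Shipment, reader schema v1, writer schema v2:
  writer required, State -> State: reader status maps from writer status
  writer required, map<string, float32> -> map<string, float32>: reader extras maps from writer extras
  writer required, bool -> bool: reader active maps from writer active
  quantity has no writer counterpart
  writer required, float64 -> float64: reader balance maps from writer balance
  writer required, bytes -> bytes: reader payload maps from writer payload
  writer required, int32 -> int32: reader id maps from writer id
  writer field duration has no reader counterpart
  => forward: COMPATIBLE
the rest of the Shipment diff is inert for this question:
  renamed field quantity to duration in record Shipment -> no rule fires on it in Shipment's dialect; the asked verdict holds
  field payload in record Shipment: tag 3 changed to 32 -> no rule fires on it in Shipment's dialect; the asked verdict holds

forward: COMPATIBLE []


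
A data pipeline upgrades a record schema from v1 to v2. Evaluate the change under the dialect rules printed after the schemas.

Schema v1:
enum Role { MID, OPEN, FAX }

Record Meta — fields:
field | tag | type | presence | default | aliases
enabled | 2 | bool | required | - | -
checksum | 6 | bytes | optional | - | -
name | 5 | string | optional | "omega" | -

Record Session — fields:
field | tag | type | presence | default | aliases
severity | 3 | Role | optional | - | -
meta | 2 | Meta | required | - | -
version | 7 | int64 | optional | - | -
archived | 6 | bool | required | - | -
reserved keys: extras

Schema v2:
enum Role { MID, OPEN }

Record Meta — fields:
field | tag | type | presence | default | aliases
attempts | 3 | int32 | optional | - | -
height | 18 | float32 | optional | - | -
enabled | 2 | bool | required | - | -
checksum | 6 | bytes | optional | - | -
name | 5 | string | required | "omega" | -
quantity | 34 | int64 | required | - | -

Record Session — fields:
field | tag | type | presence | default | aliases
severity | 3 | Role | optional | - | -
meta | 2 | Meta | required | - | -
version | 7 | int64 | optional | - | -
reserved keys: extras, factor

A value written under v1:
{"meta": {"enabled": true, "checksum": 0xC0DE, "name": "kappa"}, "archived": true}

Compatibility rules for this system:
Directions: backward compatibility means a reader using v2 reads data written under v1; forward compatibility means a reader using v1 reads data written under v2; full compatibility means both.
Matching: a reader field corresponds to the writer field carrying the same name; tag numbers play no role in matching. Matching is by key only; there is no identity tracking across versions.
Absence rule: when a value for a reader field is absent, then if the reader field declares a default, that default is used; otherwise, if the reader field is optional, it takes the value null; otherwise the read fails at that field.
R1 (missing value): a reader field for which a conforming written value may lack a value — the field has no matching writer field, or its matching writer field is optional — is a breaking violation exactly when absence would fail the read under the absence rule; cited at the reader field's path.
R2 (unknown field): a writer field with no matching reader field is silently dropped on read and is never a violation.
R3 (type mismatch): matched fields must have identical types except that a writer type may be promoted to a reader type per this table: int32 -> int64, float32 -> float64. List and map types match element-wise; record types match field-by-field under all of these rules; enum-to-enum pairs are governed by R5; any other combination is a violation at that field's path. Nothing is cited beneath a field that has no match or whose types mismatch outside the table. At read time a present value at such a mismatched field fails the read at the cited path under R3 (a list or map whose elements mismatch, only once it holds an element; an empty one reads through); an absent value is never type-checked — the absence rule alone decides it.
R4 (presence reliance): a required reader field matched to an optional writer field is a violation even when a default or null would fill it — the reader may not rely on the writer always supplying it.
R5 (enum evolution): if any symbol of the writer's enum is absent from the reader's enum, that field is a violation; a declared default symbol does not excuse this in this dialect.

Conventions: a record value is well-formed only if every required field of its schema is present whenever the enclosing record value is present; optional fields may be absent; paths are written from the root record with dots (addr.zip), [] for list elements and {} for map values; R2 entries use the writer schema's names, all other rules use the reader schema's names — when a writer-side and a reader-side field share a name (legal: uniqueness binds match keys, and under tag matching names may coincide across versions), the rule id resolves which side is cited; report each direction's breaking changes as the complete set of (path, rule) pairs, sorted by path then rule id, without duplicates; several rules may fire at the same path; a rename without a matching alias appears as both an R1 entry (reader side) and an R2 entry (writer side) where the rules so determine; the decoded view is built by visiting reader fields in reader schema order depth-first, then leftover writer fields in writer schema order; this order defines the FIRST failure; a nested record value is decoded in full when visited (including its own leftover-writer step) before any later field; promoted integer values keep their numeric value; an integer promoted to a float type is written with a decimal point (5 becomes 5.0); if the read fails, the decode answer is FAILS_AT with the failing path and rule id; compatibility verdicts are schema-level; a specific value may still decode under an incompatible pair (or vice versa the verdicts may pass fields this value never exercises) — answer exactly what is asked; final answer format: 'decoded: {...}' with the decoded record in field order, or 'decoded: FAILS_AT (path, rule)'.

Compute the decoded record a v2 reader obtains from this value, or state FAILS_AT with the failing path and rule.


arrows below run writer -> reader for Session
decode walk for Session under reader schema v2:
  severity := null (missing; optional => null)
  meta.attempts := null (missing; optional => null)
  meta.height := null (missing; optional => null)
  meta.enabled := true
  meta.checksum := 0xC0DE
  meta.name := "kappa"
  read fails at meta.quantity under R1 (no fill)
  => FAILS_AT (meta.quantity, R1)
the rest of the Session diff is inert for this question:
  field name in record Meta: optional changed to required -> changes Session's schema-level verdicts only — the decode of this value is the same
  added field height to record Meta: optional float32, tag 18 (in v2 it sits immediately before enabled) -> fires no rule on Session under this dialect and leaves the result unchanged
  enum Role (field severity in record Session): symbol FAX removed -> changes Session's schema-level verdicts only — the decode of this value is the same
  removed field archived from record Session -> changes Session's schema-level verdicts only — the decode of this value is the same
  added field attempts to record Meta: optional int32, tag 3 (in v2 it sits immediately before enabled) -> fires no rule on Session under this dialect and leaves the result unchanged

decoded: FAILS_AT (meta.quantity, R1)
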